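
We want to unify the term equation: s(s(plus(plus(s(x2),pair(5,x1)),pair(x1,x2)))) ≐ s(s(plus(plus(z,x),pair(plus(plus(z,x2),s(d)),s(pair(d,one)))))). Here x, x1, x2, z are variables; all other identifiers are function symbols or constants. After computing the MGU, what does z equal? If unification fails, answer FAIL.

s(s(pair(d,one)))

Decompose s/1: s(plus(plus(s(x2),pair(5,x1)),pair(x1,x2))) ≐ s(plus(plus(z,x),pair(plus(plus(z,x2),s(d)),s(pair(d,one))))).
Decompose s/1: plus(plus(s(x2),pair(5,x1)),pair(x1,x2)) ≐ plus(plus(z,x),pair(plus(plus(z,x2),s(d)),s(pair(d,one)))).
Decompose plus/2: plus(s(x2),pair(5,x1)) ≐ plus(z,x),  pair(x1,x2) ≐ pair(plus(plus(z,x2),s(d)),s(pair(d,one))).
Decompose plus/2: s(x2) ≐ z,  pair(5,x1) ≐ x.
Bind z := s(x2); substituting into the one remaining equation that mentions z gives: pair(x1,x2) ≐ pair(plus(plus(s(x2),x2),s(d)),s(pair(d,one))).
Bind x := pair(5,x1); no other remaining equation mentions x.
Decompose pair/2: x1 ≐ plus(plus(s(x2),x2),s(d)),  x2 ≐ s(pair(d,one)).
Bind x1 := plus(plus(s(x2),x2),s(d)); no other remaining equation mentions x1. Substituting into the earlier binding gives x := pair(5,plus(plus(s(x2),x2),s(d))).
Bind x2 := s(pair(d,one)). Substituting into the earlier bindings gives z := s(s(pair(d,one))), x := pair(5,plus(plus(s(s(pair(d,one))),s(pair(d,one))),s(d))), x1 := plus(plus(s(s(pair(d,one))),s(pair(d,one))),s(d)).
MGU = { z := s(s(pair(d,one))), x := pair(5,plus(plus(s(s(pair(d,one))),s(pair(d,one))),s(d))), x1 := plus(plus(s(s(pair(d,one))),s(pair(d,one))),s(d)), x2 := s(pair(d,one)) }, so z := s(s(pair(d,one))).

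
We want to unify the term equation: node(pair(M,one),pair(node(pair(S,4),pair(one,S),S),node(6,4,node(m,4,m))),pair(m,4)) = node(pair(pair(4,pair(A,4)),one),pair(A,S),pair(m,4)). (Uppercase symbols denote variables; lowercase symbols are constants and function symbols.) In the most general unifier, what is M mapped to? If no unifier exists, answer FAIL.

Decompose node/3: pair(M,one) = pair(pair(4,pair(A,4)),one),  pair(node(pair(S,4),pair(one,S),S),node(6,4,node(m,4,m))) = pair(A,S),  pair(m,4) = pair(m,4).
Decompose pair/2: M = pair(4,pair(A,4)),  one = one.
Bind M := pair(4,pair(A,4)); no other remaining equation mentions M.
Delete trivial equation one = one.
Decompose pair/2: node(pair(S,4),pair(one,S),S) = A,  node(6,4,node(m,4,m)) = S.
Bind A := node(pair(S,4),pair(one,S),S); no other remaining equation mentions A. Substituting into the earlier binding gives M := pair(4,pair(node(pair(S,4),pair(one,S),S),4)).
Bind S := node(6,4,node(m,4,m)); no other remaining equation mentions S. Substituting into the earlier bindings gives M := pair(4,pair(node(pair(node(6,4,node(m,4,m)),4),pair(one,node(6,4,node(m,4,m))),node(6,4,node(m,4,m))),4)), A := node(pair(node(6,4,node(m,4,m)),4),pair(one,node(6,4,node(m,4,m))),node(6,4,node(m,4,m))).
Delete trivial equation pair(m,4) = pair(m,4).
MGU = { M -> pair(4,pair(node(pair(node(6,4,node(m,4,m)),4),pair(one,node(6,4,node(m,4,m))),node(6,4,node(m,4,m))),4)), A -> node(pair(node(6,4,node(m,4,m)),4),pair(one,node(6,4,node(m,4,m))),node(6,4,node(m,4,m))), S -> node(6,4,node(m,4,m)) }, so M -> pair(4,pair(node(pair(node(6,4,node(m,4,m)),4),pair(one,node(6,4,node(m,4,m))),node(6,4,node(m,4,m))),4)).

pair(4,pair(node(pair(node(6,4,node(m,4,m)),4),pair(one,node(6,4,node(m,4,m))),node(6,4,node(m,4,m))),4))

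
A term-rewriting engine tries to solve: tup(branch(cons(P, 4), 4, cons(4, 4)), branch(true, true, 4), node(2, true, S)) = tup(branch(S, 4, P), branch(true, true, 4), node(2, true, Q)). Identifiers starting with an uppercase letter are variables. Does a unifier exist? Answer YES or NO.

Decompose tup/3: branch(cons(P, 4), 4, cons(4, 4)) = branch(S, 4, P),  branch(true, true, 4) = branch(true, true, 4),  node(2, true, S) = node(2, true, Q).
Decompose branch/3: cons(P, 4) = S,  4 = 4,  cons(4, 4) = P.
Bind S := cons(P, 4); substituting into the one remaining equation that mentions S gives: node(2, true, cons(P, 4)) = node(2, true, Q).
Delete trivial equation 4 = 4.
Bind P := cons(4, 4); substituting into the one remaining equation that mentions P gives: node(2, true, cons(cons(4, 4), 4)) = node(2, true, Q). Substituting into the earlier binding gives S := cons(cons(4, 4), 4).
Delete trivial equation branch(true, true, 4) = branch(true, true, 4).
Decompose node/3: 2 = 2,  true = true,  cons(cons(4, 4), 4) = Q.
Delete trivial equation 2 = 2.
Delete trivial equation true = true.
Bind Q := cons(cons(4, 4), 4).
No equations remain and no clash or occurs-check failure arose, so a unifier exists.

YES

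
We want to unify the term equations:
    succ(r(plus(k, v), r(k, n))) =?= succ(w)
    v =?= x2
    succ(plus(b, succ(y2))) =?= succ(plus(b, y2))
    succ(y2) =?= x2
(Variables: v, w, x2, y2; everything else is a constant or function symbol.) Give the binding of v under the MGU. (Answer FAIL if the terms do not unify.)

FAIL

Decompose succ/1: r(plus(k, v), r(k, n)) =?= w.
Bind w := r(plus(k, v), r(k, n)); no other remaining equation mentions w.
Bind v := x2; no other remaining equation mentions v. Substituting into the earlier binding gives w := r(plus(k, x2), r(k, n)).
Decompose succ/1: plus(b, succ(y2)) =?= plus(b, y2).
Decompose plus/2: b =?= b,  succ(y2) =?= y2.
Delete trivial equation b =?= b.
Occurs check fails: y2 occurs in succ(y2); the equation y2 =?= succ(y2) has no finite solution.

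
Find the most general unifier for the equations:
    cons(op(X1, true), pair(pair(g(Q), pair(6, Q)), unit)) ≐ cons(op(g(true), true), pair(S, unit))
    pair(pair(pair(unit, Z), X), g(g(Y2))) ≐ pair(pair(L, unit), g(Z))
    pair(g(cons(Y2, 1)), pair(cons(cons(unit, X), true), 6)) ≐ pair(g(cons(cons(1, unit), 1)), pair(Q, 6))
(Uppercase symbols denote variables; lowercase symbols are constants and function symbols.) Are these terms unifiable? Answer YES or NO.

Decompose cons/2: op(X1, true) ≐ op(g(true), true),  pair(pair(g(Q), pair(6, Q)), unit) ≐ pair(S, unit).
Decompose op/2: X1 ≐ g(true),  true ≐ true.
Bind X1 := g(true); no other remaining equation mentions X1.
Delete trivial equation true ≐ true.
Decompose pair/2: pair(g(Q), pair(6, Q)) ≐ S,  unit ≐ unit.
Bind S := pair(g(Q), pair(6, Q)); no other remaining equation mentions S.
Delete trivial equation unit ≐ unit.
Decompose pair/2: pair(pair(unit, Z), X) ≐ pair(L, unit),  g(g(Y2)) ≐ g(Z).
Decompose pair/2: pair(unit, Z) ≐ L,  X ≐ unit.
Bind L := pair(unit, Z); no other remaining equation mentions L.
Bind X := unit; substituting into the one remaining equation that mentions X gives: pair(g(cons(Y2, 1)), pair(cons(cons(unit, unit), true), 6)) ≐ pair(g(cons(cons(1, unit), 1)), pair(Q, 6)).
Decompose g/1: g(Y2) ≐ Z.
Bind Z := g(Y2); no other remaining equation mentions Z. Substituting into the earlier binding gives L := pair(unit, g(Y2)).
Decompose pair/2: g(cons(Y2, 1)) ≐ g(cons(cons(1, unit), 1)),  pair(cons(cons(unit, unit), true), 6) ≐ pair(Q, 6).
Decompose g/1: cons(Y2, 1) ≐ cons(cons(1, unit), 1).
Decompose cons/2: Y2 ≐ cons(1, unit),  1 ≐ 1.
Bind Y2 := cons(1, unit); no other remaining equation mentions Y2. Substituting into the earlier bindings gives L := pair(unit, g(cons(1, unit))), Z := g(cons(1, unit)).
Delete trivial equation 1 ≐ 1.
Decompose pair/2: cons(cons(unit, unit), true) ≐ Q,  6 ≐ 6.
Bind Q := cons(cons(unit, unit), true); no other remaining equation mentions Q. Substituting into the earlier binding gives S := pair(g(cons(cons(unit, unit), true)), pair(6, cons(cons(unit, unit), true))).
Delete trivial equation 6 ≐ 6.
No equations remain and no clash or occurs-check failure arose, so a unifier exists.

YES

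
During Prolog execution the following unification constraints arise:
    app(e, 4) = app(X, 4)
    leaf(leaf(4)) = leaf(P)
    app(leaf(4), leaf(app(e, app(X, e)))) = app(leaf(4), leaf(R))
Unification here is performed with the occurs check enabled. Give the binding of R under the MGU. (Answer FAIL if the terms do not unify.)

Decompose app/2: e = X,  4 = 4.
Bind X := e; substituting into the one remaining equation that mentions X gives: app(leaf(4), leaf(app(e, app(e, e)))) = app(leaf(4), leaf(R)).
Delete trivial equation 4 = 4.
Decompose leaf/1: leaf(4) = P.
Bind P := leaf(4); no other remaining equation mentions P.
Decompose app/2: leaf(4) = leaf(4),  leaf(app(e, app(e, e))) = leaf(R).
Delete trivial equation leaf(4) = leaf(4).
Decompose leaf/1: app(e, app(e, e)) = R.
Bind R := app(e, app(e, e)).
MGU = { X -> e, P -> leaf(4), R -> app(e, app(e, e)) }, so R -> app(e, app(e, e)).

app(e, app(e, e))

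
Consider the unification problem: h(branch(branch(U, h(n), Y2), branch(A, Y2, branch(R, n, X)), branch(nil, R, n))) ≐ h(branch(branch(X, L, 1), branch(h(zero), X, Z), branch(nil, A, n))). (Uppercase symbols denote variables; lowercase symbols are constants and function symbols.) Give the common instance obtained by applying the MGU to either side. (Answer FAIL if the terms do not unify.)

h(branch(branch(1, h(n), 1), branch(h(zero), 1, branch(h(zero), n, 1)), branch(nil, h(zero), n)))

Decompose h/1: branch(branch(U, h(n), Y2), branch(A, Y2, branch(R, n, X)), branch(nil, R, n)) ≐ branch(branch(X, L, 1), branch(h(zero), X, Z), branch(nil, A, n)).
Decompose branch/3: branch(U, h(n), Y2) ≐ branch(X, L, 1),  branch(A, Y2, branch(R, n, X)) ≐ branch(h(zero), X, Z),  branch(nil, R, n) ≐ branch(nil, A, n).
Decompose branch/3: U ≐ X,  h(n) ≐ L,  Y2 ≐ 1.
Bind U := X; no other remaining equation mentions U.
Bind L := h(n); no other remaining equation mentions L.
Bind Y2 := 1; substituting into the one remaining equation that mentions Y2 gives: branch(A, 1, branch(R, n, X)) ≐ branch(h(zero), X, Z).
Decompose branch/3: A ≐ h(zero),  1 ≐ X,  branch(R, n, X) ≐ Z.
Bind A := h(zero); substituting into the one remaining equation that mentions A gives: branch(nil, R, n) ≐ branch(nil, h(zero), n).
Bind X := 1; substituting into the one remaining equation that mentions X gives: branch(R, n, 1) ≐ Z. Substituting into the earlier binding gives U := 1.
Bind Z := branch(R, n, 1); no other remaining equation mentions Z.
Decompose branch/3: nil ≐ nil,  R ≐ h(zero),  n ≐ n.
Delete trivial equation nil ≐ nil.
Bind R := h(zero); no other remaining equation mentions R. Substituting into the earlier binding gives Z := branch(h(zero), n, 1).
Delete trivial equation n ≐ n.
Applying the MGU to either side gives h(branch(branch(1, h(n), 1), branch(h(zero), 1, branch(h(zero), n, 1)), branch(nil, h(zero), n))).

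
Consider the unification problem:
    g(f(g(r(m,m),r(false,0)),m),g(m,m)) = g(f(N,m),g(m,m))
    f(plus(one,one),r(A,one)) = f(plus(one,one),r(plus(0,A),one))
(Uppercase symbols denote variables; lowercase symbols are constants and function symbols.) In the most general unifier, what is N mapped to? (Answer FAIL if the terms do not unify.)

FAIL

Decompose g/2: f(g(r(m,m),r(false,0)),m) = f(N,m),  g(m,m) = g(m,m).
Decompose f/2: g(r(m,m),r(false,0)) = N,  m = m.
Bind N := g(r(m,m),r(false,0)); no other remaining equation mentions N.
Delete trivial equation m = m.
Delete trivial equation g(m,m) = g(m,m).
Decompose f/2: plus(one,one) = plus(one,one),  r(A,one) = r(plus(0,A),one).
Delete trivial equation plus(one,one) = plus(one,one).
Decompose r/2: A = plus(0,A),  one = one.
Occurs check fails: A occurs in plus(0,A); the equation A = plus(0,A) has no finite solution.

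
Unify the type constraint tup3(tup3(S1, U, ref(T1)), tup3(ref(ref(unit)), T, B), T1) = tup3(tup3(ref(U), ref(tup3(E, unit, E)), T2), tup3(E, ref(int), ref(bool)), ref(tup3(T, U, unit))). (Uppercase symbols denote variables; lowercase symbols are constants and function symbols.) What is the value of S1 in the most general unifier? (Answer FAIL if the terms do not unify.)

ref(ref(tup3(ref(ref(unit)), unit, ref(ref(unit)))))

Decompose tup3/3: tup3(S1, U, ref(T1)) = tup3(ref(U), ref(tup3(E, unit, E)), T2),  tup3(ref(ref(unit)), T, B) = tup3(E, ref(int), ref(bool)),  T1 = ref(tup3(T, U, unit)).
Decompose tup3/3: S1 = ref(U),  U = ref(tup3(E, unit, E)),  ref(T1) = T2.
Bind S1 := ref(U); no other remaining equation mentions S1.
Bind U := ref(tup3(E, unit, E)); substituting into the one remaining equation that mentions U gives: T1 = ref(tup3(T, ref(tup3(E, unit, E)), unit)). Substituting into the earlier binding gives S1 := ref(ref(tup3(E, unit, E))).
Bind T2 := ref(T1); no other remaining equation mentions T2.
Decompose tup3/3: ref(ref(unit)) = E,  T = ref(int),  B = ref(bool).
Bind E := ref(ref(unit)); substituting into the one remaining equation that mentions E gives: T1 = ref(tup3(T, ref(tup3(ref(ref(unit)), unit, ref(ref(unit)))), unit)). Substituting into the earlier bindings gives S1 := ref(ref(tup3(ref(ref(unit)), unit, ref(ref(unit))))), U := ref(tup3(ref(ref(unit)), unit, ref(ref(unit)))).
Bind T := ref(int); substituting into the one remaining equation that mentions T gives: T1 = ref(tup3(ref(int), ref(tup3(ref(ref(unit)), unit, ref(ref(unit)))), unit)).
Bind B := ref(bool); no other remaining equation mentions B.
Bind T1 := ref(tup3(ref(int), ref(tup3(ref(ref(unit)), unit, ref(ref(unit)))), unit)). Substituting into the earlier binding gives T2 := ref(ref(tup3(ref(int), ref(tup3(ref(ref(unit)), unit, ref(ref(unit)))), unit))).
MGU = { S1 ↦ ref(ref(tup3(ref(ref(unit)), unit, ref(ref(unit))))), U ↦ ref(tup3(ref(ref(unit)), unit, ref(ref(unit)))), T2 ↦ ref(ref(tup3(ref(int), ref(tup3(ref(ref(unit)), unit, ref(ref(unit)))), unit))), E ↦ ref(ref(unit)), T ↦ ref(int), B ↦ ref(bool), T1 ↦ ref(tup3(ref(int), ref(tup3(ref(ref(unit)), unit, ref(ref(unit)))), unit)) }, so S1 ↦ ref(ref(tup3(ref(ref(unit)), unit, ref(ref(unit))))).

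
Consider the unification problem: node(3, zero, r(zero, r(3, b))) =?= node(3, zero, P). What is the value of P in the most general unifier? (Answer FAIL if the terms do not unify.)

r(zero, r(3, b))

Decompose node/3: 3 =?= 3,  zero =?= zero,  r(zero, r(3, b)) =?= P.
Delete trivial equation 3 =?= 3.
Delete trivial equation zero =?= zero.
Bind P := r(zero, r(3, b)).
MGU = { P := r(zero, r(3, b)) }, so P := r(zero, r(3, b)).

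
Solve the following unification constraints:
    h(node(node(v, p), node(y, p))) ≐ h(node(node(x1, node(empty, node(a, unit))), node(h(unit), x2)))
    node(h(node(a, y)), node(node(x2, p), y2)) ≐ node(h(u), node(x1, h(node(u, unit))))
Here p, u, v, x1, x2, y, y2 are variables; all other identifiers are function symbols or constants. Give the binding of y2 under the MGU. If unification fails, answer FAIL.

Decompose h/1: node(node(v, p), node(y, p)) ≐ node(node(x1, node(empty, node(a, unit))), node(h(unit), x2)).
Decompose node/2: node(v, p) ≐ node(x1, node(empty, node(a, unit))),  node(y, p) ≐ node(h(unit), x2).
Decompose node/2: v ≐ x1,  p ≐ node(empty, node(a, unit)).
Bind v := x1; no other remaining equation mentions v.
Bind p := node(empty, node(a, unit)); substituting into the remaining equations gives: node(y, node(empty, node(a, unit))) ≐ node(h(unit), x2),  node(h(node(a, y)), node(node(x2, node(empty, node(a, unit))), y2)) ≐ node(h(u), node(x1, h(node(u, unit)))).
Decompose node/2: y ≐ h(unit),  node(empty, node(a, unit)) ≐ x2.
Bind y := h(unit); substituting into the one remaining equation that mentions y gives: node(h(node(a, h(unit))), node(node(x2, node(empty, node(a, unit))), y2)) ≐ node(h(u), node(x1, h(node(u, unit)))).
Bind x2 := node(empty, node(a, unit)); substituting into the remaining equation gives: node(h(node(a, h(unit))), node(node(node(empty, node(a, unit)), node(empty, node(a, unit))), y2)) ≐ node(h(u), node(x1, h(node(u, unit)))).
Decompose node/2: h(node(a, h(unit))) ≐ h(u),  node(node(node(empty, node(a, unit)), node(empty, node(a, unit))), y2) ≐ node(x1, h(node(u, unit))).
Decompose h/1: node(a, h(unit)) ≐ u.
Bind u := node(a, h(unit)); substituting into the remaining equation gives: node(node(node(empty, node(a, unit)), node(empty, node(a, unit))), y2) ≐ node(x1, h(node(node(a, h(unit)), unit))).
Decompose node/2: node(node(empty, node(a, unit)), node(empty, node(a, unit))) ≐ x1,  y2 ≐ h(node(node(a, h(unit)), unit)).
Bind x1 := node(node(empty, node(a, unit)), node(empty, node(a, unit))); no other remaining equation mentions x1. Substituting into the earlier binding gives v := node(node(empty, node(a, unit)), node(empty, node(a, unit))).
Bind y2 := h(node(node(a, h(unit)), unit)).
MGU = { v ↦ node(node(empty, node(a, unit)), node(empty, node(a, unit))), p ↦ node(empty, node(a, unit)), y ↦ h(unit), x2 ↦ node(empty, node(a, unit)), u ↦ node(a, h(unit)), x1 ↦ node(node(empty, node(a, unit)), node(empty, node(a, unit))), y2 ↦ h(node(node(a, h(unit)), unit)) }, so y2 ↦ h(node(node(a, h(unit)), unit)).

h(node(node(a, h(unit)), unit))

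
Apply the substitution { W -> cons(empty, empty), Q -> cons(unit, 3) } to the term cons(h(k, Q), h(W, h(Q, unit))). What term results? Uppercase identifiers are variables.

Replace each occurrence of W with cons(empty, empty).
Replace each occurrence of Q with cons(unit, 3).
Result: cons(h(k, cons(unit, 3)), h(cons(empty, empty), h(cons(unit, 3), unit))).

cons(h(k, cons(unit, 3)), h(cons(empty, empty), h(cons(unit, 3), unit)))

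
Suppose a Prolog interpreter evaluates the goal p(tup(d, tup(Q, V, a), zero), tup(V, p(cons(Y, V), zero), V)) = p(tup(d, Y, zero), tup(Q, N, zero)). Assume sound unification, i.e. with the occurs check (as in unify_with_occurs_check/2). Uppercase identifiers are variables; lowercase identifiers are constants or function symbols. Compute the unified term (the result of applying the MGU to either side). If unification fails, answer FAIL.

p(tup(d, tup(zero, zero, a), zero), tup(zero, p(cons(tup(zero, zero, a), zero), zero), zero))

Decompose p/2: tup(d, tup(Q, V, a), zero) = tup(d, Y, zero),  tup(V, p(cons(Y, V), zero), V) = tup(Q, N, zero).
Decompose tup/3: d = d,  tup(Q, V, a) = Y,  zero = zero.
Delete trivial equation d = d.
Bind Y := tup(Q, V, a); substituting into the one remaining equation that mentions Y gives: tup(V, p(cons(tup(Q, V, a), V), zero), V) = tup(Q, N, zero).
Delete trivial equation zero = zero.
Decompose tup/3: V = Q,  p(cons(tup(Q, V, a), V), zero) = N,  V = zero.
Bind V := Q; substituting into the remaining equations gives: p(cons(tup(Q, Q, a), Q), zero) = N,  Q = zero. Substituting into the earlier binding gives Y := tup(Q, Q, a).
Bind N := p(cons(tup(Q, Q, a), Q), zero); no other remaining equation mentions N.
Bind Q := zero. Substituting into the earlier bindings gives Y := tup(zero, zero, a), V := zero, N := p(cons(tup(zero, zero, a), zero), zero).
Applying the MGU to either side gives p(tup(d, tup(zero, zero, a), zero), tup(zero, p(cons(tup(zero, zero, a), zero), zero), zero)).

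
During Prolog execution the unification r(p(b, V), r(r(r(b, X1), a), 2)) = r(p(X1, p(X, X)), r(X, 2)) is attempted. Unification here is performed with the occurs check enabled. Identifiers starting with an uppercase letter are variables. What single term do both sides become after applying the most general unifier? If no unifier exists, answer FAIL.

Decompose r/2: p(b, V) = p(X1, p(X, X)),  r(r(r(b, X1), a), 2) = r(X, 2).
Decompose p/2: b = X1,  V = p(X, X).
Bind X1 := b; substituting into the one remaining equation that mentions X1 gives: r(r(r(b, b), a), 2) = r(X, 2).
Bind V := p(X, X); no other remaining equation mentions V.
Decompose r/2: r(r(b, b), a) = X,  2 = 2.
Bind X := r(r(b, b), a); no other remaining equation mentions X. Substituting into the earlier binding gives V := p(r(r(b, b), a), r(r(b, b), a)).
Delete trivial equation 2 = 2.
Applying the MGU to either side gives r(p(b, p(r(r(b, b), a), r(r(b, b), a))), r(r(r(b, b), a), 2)).

r(p(b, p(r(r(b, b), a), r(r(b, b), a))), r(r(r(b, b), a), 2))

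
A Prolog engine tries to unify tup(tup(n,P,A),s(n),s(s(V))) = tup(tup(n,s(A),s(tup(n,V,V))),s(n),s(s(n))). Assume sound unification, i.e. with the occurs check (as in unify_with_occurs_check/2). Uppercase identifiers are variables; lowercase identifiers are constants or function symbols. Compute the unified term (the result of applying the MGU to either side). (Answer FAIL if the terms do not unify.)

tup(tup(n,s(s(tup(n,n,n))),s(tup(n,n,n))),s(n),s(s(n)))

Decompose tup/3: tup(n,P,A) = tup(n,s(A),s(tup(n,V,V))),  s(n) = s(n),  s(s(V)) = s(s(n)).
Decompose tup/3: n = n,  P = s(A),  A = s(tup(n,V,V)).
Delete trivial equation n = n.
Bind P := s(A); no other remaining equation mentions P.
Bind A := s(tup(n,V,V)); no other remaining equation mentions A. Substituting into the earlier binding gives P := s(s(tup(n,V,V))).
Delete trivial equation s(n) = s(n).
Decompose s/1: s(V) = s(n).
Decompose s/1: V = n.
Bind V := n. Substituting into the earlier bindings gives P := s(s(tup(n,n,n))), A := s(tup(n,n,n)).
Applying the MGU to either side gives tup(tup(n,s(s(tup(n,n,n))),s(tup(n,n,n))),s(n),s(s(n))).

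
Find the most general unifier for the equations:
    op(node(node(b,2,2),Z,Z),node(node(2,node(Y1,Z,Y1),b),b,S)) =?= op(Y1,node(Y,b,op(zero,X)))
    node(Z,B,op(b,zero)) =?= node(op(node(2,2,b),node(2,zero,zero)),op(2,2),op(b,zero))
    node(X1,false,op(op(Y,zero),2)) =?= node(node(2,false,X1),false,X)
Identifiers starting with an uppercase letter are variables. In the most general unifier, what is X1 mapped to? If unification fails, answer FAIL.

Decompose op/2: node(node(b,2,2),Z,Z) =?= Y1,  node(node(2,node(Y1,Z,Y1),b),b,S) =?= node(Y,b,op(zero,X)).
Bind Y1 := node(node(b,2,2),Z,Z); substituting into the one remaining equation that mentions Y1 gives: node(node(2,node(node(node(b,2,2),Z,Z),Z,node(node(b,2,2),Z,Z)),b),b,S) =?= node(Y,b,op(zero,X)).
Decompose node/3: node(2,node(node(node(b,2,2),Z,Z),Z,node(node(b,2,2),Z,Z)),b) =?= Y,  b =?= b,  S =?= op(zero,X).
Bind Y := node(2,node(node(node(b,2,2),Z,Z),Z,node(node(b,2,2),Z,Z)),b); substituting into the one remaining equation that mentions Y gives: node(X1,false,op(op(node(2,node(node(node(b,2,2),Z,Z),Z,node(node(b,2,2),Z,Z)),b),zero),2)) =?= node(node(2,false,X1),false,X).
Delete trivial equation b =?= b.
Bind S := op(zero,X); no other remaining equation mentions S.
Decompose node/3: Z =?= op(node(2,2,b),node(2,zero,zero)),  B =?= op(2,2),  op(b,zero) =?= op(b,zero).
Bind Z := op(node(2,2,b),node(2,zero,zero)); substituting into the one remaining equation that mentions Z gives: node(X1,false,op(op(node(2,node(node(node(b,2,2),op(node(2,2,b),node(2,zero,zero)),op(node(2,2,b),node(2,zero,zero))),op(node(2,2,b),node(2,zero,zero)),node(node(b,2,2),op(node(2,2,b),node(2,zero,zero)),op(node(2,2,b),node(2,zero,zero)))),b),zero),2)) =?= node(node(2,false,X1),false,X). Substituting into the earlier bindings gives Y1 := node(node(b,2,2),op(node(2,2,b),node(2,zero,zero)),op(node(2,2,b),node(2,zero,zero))), Y := node(2,node(node(node(b,2,2),op(node(2,2,b),node(2,zero,zero)),op(node(2,2,b),node(2,zero,zero))),op(node(2,2,b),node(2,zero,zero)),node(node(b,2,2),op(node(2,2,b),node(2,zero,zero)),op(node(2,2,b),node(2,zero,zero)))),b).
Bind B := op(2,2); no other remaining equation mentions B.
Delete trivial equation op(b,zero) =?= op(b,zero).
Decompose node/3: X1 =?= node(2,false,X1),  false =?= false,  op(op(node(2,node(node(node(b,2,2),op(node(2,2,b),node(2,zero,zero)),op(node(2,2,b),node(2,zero,zero))),op(node(2,2,b),node(2,zero,zero)),node(node(b,2,2),op(node(2,2,b),node(2,zero,zero)),op(node(2,2,b),node(2,zero,zero)))),b),zero),2) =?= X.
Occurs check fails: X1 occurs in node(2,false,X1); the equation X1 =?= node(2,false,X1) has no finite solution.

FAIL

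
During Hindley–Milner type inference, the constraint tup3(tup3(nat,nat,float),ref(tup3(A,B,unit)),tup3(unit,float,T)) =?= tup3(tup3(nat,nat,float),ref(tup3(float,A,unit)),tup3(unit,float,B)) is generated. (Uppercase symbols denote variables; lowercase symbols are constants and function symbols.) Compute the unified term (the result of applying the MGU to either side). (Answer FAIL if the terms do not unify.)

tup3(tup3(nat,nat,float),ref(tup3(float,float,unit)),tup3(unit,float,float))

Decompose tup3/3: tup3(nat,nat,float) =?= tup3(nat,nat,float),  ref(tup3(A,B,unit)) =?= ref(tup3(float,A,unit)),  tup3(unit,float,T) =?= tup3(unit,float,B).
Delete trivial equation tup3(nat,nat,float) =?= tup3(nat,nat,float).
Decompose ref/1: tup3(A,B,unit) =?= tup3(float,A,unit).
Decompose tup3/3: A =?= float,  B =?= A,  unit =?= unit.
Bind A := float; substituting into the one remaining equation that mentions A gives: B =?= float.
Bind B := float; substituting into the one remaining equation that mentions B gives: tup3(unit,float,T) =?= tup3(unit,float,float).
Delete trivial equation unit =?= unit.
Decompose tup3/3: unit =?= unit,  float =?= float,  T =?= float.
Delete trivial equation unit =?= unit.
Delete trivial equation float =?= float.
Bind T := float.
Applying the MGU to either side gives tup3(tup3(nat,nat,float),ref(tup3(float,float,unit)),tup3(unit,float,float)).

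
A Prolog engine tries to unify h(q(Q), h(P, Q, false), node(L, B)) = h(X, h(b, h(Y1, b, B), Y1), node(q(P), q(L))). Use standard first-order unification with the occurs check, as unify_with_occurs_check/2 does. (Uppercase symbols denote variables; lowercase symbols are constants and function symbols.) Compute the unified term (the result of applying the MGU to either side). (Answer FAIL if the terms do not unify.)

Decompose h/3: q(Q) = X,  h(P, Q, false) = h(b, h(Y1, b, B), Y1),  node(L, B) = node(q(P), q(L)).
Bind X := q(Q); no other remaining equation mentions X.
Decompose h/3: P = b,  Q = h(Y1, b, B),  false = Y1.
Bind P := b; substituting into the one remaining equation that mentions P gives: node(L, B) = node(q(b), q(L)).
Bind Q := h(Y1, b, B); no other remaining equation mentions Q. Substituting into the earlier binding gives X := q(h(Y1, b, B)).
Bind Y1 := false; no other remaining equation mentions Y1. Substituting into the earlier bindings gives X := q(h(false, b, B)), Q := h(false, b, B).
Decompose node/2: L = q(b),  B = q(L).
Bind L := q(b); substituting into the remaining equation gives: B = q(q(b)).
Bind B := q(q(b)). Substituting into the earlier bindings gives X := q(h(false, b, q(q(b)))), Q := h(false, b, q(q(b))).
Applying the MGU to either side gives h(q(h(false, b, q(q(b)))), h(b, h(false, b, q(q(b))), false), node(q(b), q(q(b)))).

h(q(h(false, b, q(q(b)))), h(b, h(false, b, q(q(b))), false), node(q(b), q(q(b))))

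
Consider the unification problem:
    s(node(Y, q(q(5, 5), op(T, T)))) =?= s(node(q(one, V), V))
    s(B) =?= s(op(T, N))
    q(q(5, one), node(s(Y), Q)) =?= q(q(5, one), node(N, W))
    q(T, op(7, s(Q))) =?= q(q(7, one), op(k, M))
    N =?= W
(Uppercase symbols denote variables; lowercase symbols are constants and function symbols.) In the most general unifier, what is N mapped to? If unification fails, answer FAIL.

FAIL

Decompose s/1: node(Y, q(q(5, 5), op(T, T))) =?= node(q(one, V), V).
Decompose node/2: Y =?= q(one, V),  q(q(5, 5), op(T, T)) =?= V.
Bind Y := q(one, V); substituting into the one remaining equation that mentions Y gives: q(q(5, one), node(s(q(one, V)), Q)) =?= q(q(5, one), node(N, W)).
Bind V := q(q(5, 5), op(T, T)); substituting into the one remaining equation that mentions V gives: q(q(5, one), node(s(q(one, q(q(5, 5), op(T, T)))), Q)) =?= q(q(5, one), node(N, W)). Substituting into the earlier binding gives Y := q(one, q(q(5, 5), op(T, T))).
Decompose s/1: B =?= op(T, N).
Bind B := op(T, N); no other remaining equation mentions B.
Decompose q/2: q(5, one) =?= q(5, one),  node(s(q(one, q(q(5, 5), op(T, T)))), Q) =?= node(N, W).
Delete trivial equation q(5, one) =?= q(5, one).
Decompose node/2: s(q(one, q(q(5, 5), op(T, T)))) =?= N,  Q =?= W.
Bind N := s(q(one, q(q(5, 5), op(T, T)))); substituting into the one remaining equation that mentions N gives: s(q(one, q(q(5, 5), op(T, T)))) =?= W. Substituting into the earlier binding gives B := op(T, s(q(one, q(q(5, 5), op(T, T))))).
Bind Q := W; substituting into the one remaining equation that mentions Q gives: q(T, op(7, s(W))) =?= q(q(7, one), op(k, M)).
Decompose q/2: T =?= q(7, one),  op(7, s(W)) =?= op(k, M).
Bind T := q(7, one); substituting into the one remaining equation that mentions T gives: s(q(one, q(q(5, 5), op(q(7, one), q(7, one))))) =?= W. Substituting into the earlier bindings gives Y := q(one, q(q(5, 5), op(q(7, one), q(7, one)))), V := q(q(5, 5), op(q(7, one), q(7, one))), B := op(q(7, one), s(q(one, q(q(5, 5), op(q(7, one), q(7, one)))))), N := s(q(one, q(q(5, 5), op(q(7, one), q(7, one))))).
Decompose op/2: 7 =?= k,  s(W) =?= M.
Clash: constants 7 and k differ; no unifier exists.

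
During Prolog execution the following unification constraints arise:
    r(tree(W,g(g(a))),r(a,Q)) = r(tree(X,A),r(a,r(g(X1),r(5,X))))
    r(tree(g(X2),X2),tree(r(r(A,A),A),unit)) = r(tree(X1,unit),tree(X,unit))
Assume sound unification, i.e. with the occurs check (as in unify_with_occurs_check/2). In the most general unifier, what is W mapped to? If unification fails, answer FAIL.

r(r(g(g(a)),g(g(a))),g(g(a)))

Decompose r/2: tree(W,g(g(a))) = tree(X,A),  r(a,Q) = r(a,r(g(X1),r(5,X))).
Decompose tree/2: W = X,  g(g(a)) = A.
Bind W := X; no other remaining equation mentions W.
Bind A := g(g(a)); substituting into the one remaining equation that mentions A gives: r(tree(g(X2),X2),tree(r(r(g(g(a)),g(g(a))),g(g(a))),unit)) = r(tree(X1,unit),tree(X,unit)).
Decompose r/2: a = a,  Q = r(g(X1),r(5,X)).
Delete trivial equation a = a.
Bind Q := r(g(X1),r(5,X)); no other remaining equation mentions Q.
Decompose r/2: tree(g(X2),X2) = tree(X1,unit),  tree(r(r(g(g(a)),g(g(a))),g(g(a))),unit) = tree(X,unit).
Decompose tree/2: g(X2) = X1,  X2 = unit.
Bind X1 := g(X2); no other remaining equation mentions X1. Substituting into the earlier binding gives Q := r(g(g(X2)),r(5,X)).
Bind X2 := unit; no other remaining equation mentions X2. Substituting into the earlier bindings gives Q := r(g(g(unit)),r(5,X)), X1 := g(unit).
Decompose tree/2: r(r(g(g(a)),g(g(a))),g(g(a))) = X,  unit = unit.
Bind X := r(r(g(g(a)),g(g(a))),g(g(a))); no other remaining equation mentions X. Substituting into the earlier bindings gives W := r(r(g(g(a)),g(g(a))),g(g(a))), Q := r(g(g(unit)),r(5,r(r(g(g(a)),g(g(a))),g(g(a))))).
Delete trivial equation unit = unit.
MGU = { W = r(r(g(g(a)),g(g(a))),g(g(a))), A = g(g(a)), Q = r(g(g(unit)),r(5,r(r(g(g(a)),g(g(a))),g(g(a))))), X1 = g(unit), X2 = unit, X = r(r(g(g(a)),g(g(a))),g(g(a))) }, so W = r(r(g(g(a)),g(g(a))),g(g(a))).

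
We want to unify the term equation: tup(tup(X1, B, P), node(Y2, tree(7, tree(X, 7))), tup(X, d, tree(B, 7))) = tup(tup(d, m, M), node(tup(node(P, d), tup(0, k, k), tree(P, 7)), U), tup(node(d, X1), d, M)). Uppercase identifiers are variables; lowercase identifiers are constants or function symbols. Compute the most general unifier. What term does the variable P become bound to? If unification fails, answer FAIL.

tree(m, 7)

Decompose tup/3: tup(X1, B, P) = tup(d, m, M),  node(Y2, tree(7, tree(X, 7))) = node(tup(node(P, d), tup(0, k, k), tree(P, 7)), U),  tup(X, d, tree(B, 7)) = tup(node(d, X1), d, M).
Decompose tup/3: X1 = d,  B = m,  P = M.
Bind X1 := d; substituting into the one remaining equation that mentions X1 gives: tup(X, d, tree(B, 7)) = tup(node(d, d), d, M).
Bind B := m; substituting into the one remaining equation that mentions B gives: tup(X, d, tree(m, 7)) = tup(node(d, d), d, M).
Bind P := M; substituting into the one remaining equation that mentions P gives: node(Y2, tree(7, tree(X, 7))) = node(tup(node(M, d), tup(0, k, k), tree(M, 7)), U).
Decompose node/2: Y2 = tup(node(M, d), tup(0, k, k), tree(M, 7)),  tree(7, tree(X, 7)) = U.
Bind Y2 := tup(node(M, d), tup(0, k, k), tree(M, 7)); no other remaining equation mentions Y2.
Bind U := tree(7, tree(X, 7)); no other remaining equation mentions U.
Decompose tup/3: X = node(d, d),  d = d,  tree(m, 7) = M.
Bind X := node(d, d); no other remaining equation mentions X. Substituting into the earlier binding gives U := tree(7, tree(node(d, d), 7)).
Delete trivial equation d = d.
Bind M := tree(m, 7). Substituting into the earlier bindings gives P := tree(m, 7), Y2 := tup(node(tree(m, 7), d), tup(0, k, k), tree(tree(m, 7), 7)).
MGU = { X1 ↦ d, B ↦ m, P ↦ tree(m, 7), Y2 ↦ tup(node(tree(m, 7), d), tup(0, k, k), tree(tree(m, 7), 7)), U ↦ tree(7, tree(node(d, d), 7)), X ↦ node(d, d), M ↦ tree(m, 7) }, so P ↦ tree(m, 7).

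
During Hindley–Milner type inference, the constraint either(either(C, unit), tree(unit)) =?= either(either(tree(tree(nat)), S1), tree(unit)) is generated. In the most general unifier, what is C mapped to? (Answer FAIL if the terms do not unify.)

Decompose either/2: either(C, unit) =?= either(tree(tree(nat)), S1),  tree(unit) =?= tree(unit).
Decompose either/2: C =?= tree(tree(nat)),  unit =?= S1.
Bind C := tree(tree(nat)); no other remaining equation mentions C.
Bind S1 := unit; no other remaining equation mentions S1.
Delete trivial equation tree(unit) =?= tree(unit).
MGU = { C -> tree(tree(nat)), S1 -> unit }, so C -> tree(tree(nat)).

tree(tree(nat))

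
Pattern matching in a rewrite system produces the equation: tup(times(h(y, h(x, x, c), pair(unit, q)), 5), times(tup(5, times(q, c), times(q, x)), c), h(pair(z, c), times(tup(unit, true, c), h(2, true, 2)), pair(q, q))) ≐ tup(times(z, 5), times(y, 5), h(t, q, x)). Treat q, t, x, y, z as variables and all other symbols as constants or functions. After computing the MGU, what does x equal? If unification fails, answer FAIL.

FAIL

Decompose tup/3: times(h(y, h(x, x, c), pair(unit, q)), 5) ≐ times(z, 5),  times(tup(5, times(q, c), times(q, x)), c) ≐ times(y, 5),  h(pair(z, c), times(tup(unit, true, c), h(2, true, 2)), pair(q, q)) ≐ h(t, q, x).
Decompose times/2: h(y, h(x, x, c), pair(unit, q)) ≐ z,  5 ≐ 5.
Bind z := h(y, h(x, x, c), pair(unit, q)); substituting into the one remaining equation that mentions z gives: h(pair(h(y, h(x, x, c), pair(unit, q)), c), times(tup(unit, true, c), h(2, true, 2)), pair(q, q)) ≐ h(t, q, x).
Delete trivial equation 5 ≐ 5.
Decompose times/2: tup(5, times(q, c), times(q, x)) ≐ y,  c ≐ 5.
Bind y := tup(5, times(q, c), times(q, x)); substituting into the one remaining equation that mentions y gives: h(pair(h(tup(5, times(q, c), times(q, x)), h(x, x, c), pair(unit, q)), c), times(tup(unit, true, c), h(2, true, 2)), pair(q, q)) ≐ h(t, q, x). Substituting into the earlier binding gives z := h(tup(5, times(q, c), times(q, x)), h(x, x, c), pair(unit, q)).
Clash: constants c and 5 differ; no unifier exists.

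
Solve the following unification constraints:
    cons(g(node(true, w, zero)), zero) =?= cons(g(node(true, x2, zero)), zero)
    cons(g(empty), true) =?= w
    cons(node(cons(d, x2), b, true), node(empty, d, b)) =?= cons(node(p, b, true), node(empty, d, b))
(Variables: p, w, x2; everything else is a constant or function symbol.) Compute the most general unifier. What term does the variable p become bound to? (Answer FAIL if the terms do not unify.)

cons(d, cons(g(empty), true))

Decompose cons/2: g(node(true, w, zero)) =?= g(node(true, x2, zero)),  zero =?= zero.
Decompose g/1: node(true, w, zero) =?= node(true, x2, zero).
Decompose node/3: true =?= true,  w =?= x2,  zero =?= zero.
Delete trivial equation true =?= true.
Bind w := x2; substituting into the one remaining equation that mentions w gives: cons(g(empty), true) =?= x2.
Delete trivial equation zero =?= zero.
Delete trivial equation zero =?= zero.
Bind x2 := cons(g(empty), true); substituting into the remaining equation gives: cons(node(cons(d, cons(g(empty), true)), b, true), node(empty, d, b)) =?= cons(node(p, b, true), node(empty, d, b)). Substituting into the earlier binding gives w := cons(g(empty), true).
Decompose cons/2: node(cons(d, cons(g(empty), true)), b, true) =?= node(p, b, true),  node(empty, d, b) =?= node(empty, d, b).
Decompose node/3: cons(d, cons(g(empty), true)) =?= p,  b =?= b,  true =?= true.
Bind p := cons(d, cons(g(empty), true)); no other remaining equation mentions p.
Delete trivial equation b =?= b.
Delete trivial equation true =?= true.
Delete trivial equation node(empty, d, b) =?= node(empty, d, b).
MGU = { w -> cons(g(empty), true), x2 -> cons(g(empty), true), p -> cons(d, cons(g(empty), true)) }, so p -> cons(d, cons(g(empty), true)).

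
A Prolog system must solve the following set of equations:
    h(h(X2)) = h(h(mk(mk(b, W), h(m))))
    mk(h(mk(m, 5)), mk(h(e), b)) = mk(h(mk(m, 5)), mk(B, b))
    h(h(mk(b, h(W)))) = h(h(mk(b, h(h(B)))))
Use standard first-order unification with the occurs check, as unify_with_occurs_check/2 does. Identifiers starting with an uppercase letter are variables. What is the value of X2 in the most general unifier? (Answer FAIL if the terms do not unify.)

mk(mk(b, h(h(e))), h(m))

Decompose h/1: h(X2) = h(mk(mk(b, W), h(m))).
Decompose h/1: X2 = mk(mk(b, W), h(m)).
Bind X2 := mk(mk(b, W), h(m)); no other remaining equation mentions X2.
Decompose mk/2: h(mk(m, 5)) = h(mk(m, 5)),  mk(h(e), b) = mk(B, b).
Delete trivial equation h(mk(m, 5)) = h(mk(m, 5)).
Decompose mk/2: h(e) = B,  b = b.
Bind B := h(e); substituting into the one remaining equation that mentions B gives: h(h(mk(b, h(W)))) = h(h(mk(b, h(h(h(e)))))).
Delete trivial equation b = b.
Decompose h/1: h(mk(b, h(W))) = h(mk(b, h(h(h(e))))).
Decompose h/1: mk(b, h(W)) = mk(b, h(h(h(e)))).
Decompose mk/2: b = b,  h(W) = h(h(h(e))).
Delete trivial equation b = b.
Decompose h/1: W = h(h(e)).
Bind W := h(h(e)). Substituting into the earlier binding gives X2 := mk(mk(b, h(h(e))), h(m)).
MGU = { X2 ↦ mk(mk(b, h(h(e))), h(m)), B ↦ h(e), W ↦ h(h(e)) }, so X2 ↦ mk(mk(b, h(h(e))), h(m)).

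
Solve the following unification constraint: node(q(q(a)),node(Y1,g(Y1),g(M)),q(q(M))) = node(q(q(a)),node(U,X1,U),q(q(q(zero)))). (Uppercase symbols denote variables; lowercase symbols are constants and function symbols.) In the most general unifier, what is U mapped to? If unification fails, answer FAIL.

Decompose node/3: q(q(a)) = q(q(a)),  node(Y1,g(Y1),g(M)) = node(U,X1,U),  q(q(M)) = q(q(q(zero))).
Delete trivial equation q(q(a)) = q(q(a)).
Decompose node/3: Y1 = U,  g(Y1) = X1,  g(M) = U.
Bind Y1 := U; substituting into the one remaining equation that mentions Y1 gives: g(U) = X1.
Bind X1 := g(U); no other remaining equation mentions X1.
Bind U := g(M); no other remaining equation mentions U. Substituting into the earlier bindings gives Y1 := g(M), X1 := g(g(M)).
Decompose q/1: q(M) = q(q(zero)).
Decompose q/1: M = q(zero).
Bind M := q(zero). Substituting into the earlier bindings gives Y1 := g(q(zero)), X1 := g(g(q(zero))), U := g(q(zero)).
MGU = { Y1 -> g(q(zero)), X1 -> g(g(q(zero))), U -> g(q(zero)), M -> q(zero) }, so U -> g(q(zero)).

g(q(zero))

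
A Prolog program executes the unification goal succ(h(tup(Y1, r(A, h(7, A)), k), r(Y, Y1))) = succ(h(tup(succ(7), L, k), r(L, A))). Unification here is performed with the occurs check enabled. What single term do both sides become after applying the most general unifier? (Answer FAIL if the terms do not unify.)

succ(h(tup(succ(7), r(succ(7), h(7, succ(7))), k), r(r(succ(7), h(7, succ(7))), succ(7))))

Decompose succ/1: h(tup(Y1, r(A, h(7, A)), k), r(Y, Y1)) = h(tup(succ(7), L, k), r(L, A)).
Decompose h/2: tup(Y1, r(A, h(7, A)), k) = tup(succ(7), L, k),  r(Y, Y1) = r(L, A).
Decompose tup/3: Y1 = succ(7),  r(A, h(7, A)) = L,  k = k.
Bind Y1 := succ(7); substituting into the one remaining equation that mentions Y1 gives: r(Y, succ(7)) = r(L, A).
Bind L := r(A, h(7, A)); substituting into the one remaining equation that mentions L gives: r(Y, succ(7)) = r(r(A, h(7, A)), A).
Delete trivial equation k = k.
Decompose r/2: Y = r(A, h(7, A)),  succ(7) = A.
Bind Y := r(A, h(7, A)); no other remaining equation mentions Y.
Bind A := succ(7). Substituting into the earlier bindings gives L := r(succ(7), h(7, succ(7))), Y := r(succ(7), h(7, succ(7))).
Applying the MGU to either side gives succ(h(tup(succ(7), r(succ(7), h(7, succ(7))), k), r(r(succ(7), h(7, succ(7))), succ(7)))).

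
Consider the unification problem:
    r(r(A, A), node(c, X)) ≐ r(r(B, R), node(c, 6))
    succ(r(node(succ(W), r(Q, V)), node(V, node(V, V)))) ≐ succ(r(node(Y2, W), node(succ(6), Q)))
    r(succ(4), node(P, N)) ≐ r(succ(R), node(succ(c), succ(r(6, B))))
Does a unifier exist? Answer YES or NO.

YES

Decompose r/2: r(A, A) ≐ r(B, R),  node(c, X) ≐ node(c, 6).
Decompose r/2: A ≐ B,  A ≐ R.
Bind A := B; substituting into the one remaining equation that mentions A gives: B ≐ R.
Bind B := R; substituting into the one remaining equation that mentions B gives: r(succ(4), node(P, N)) ≐ r(succ(R), node(succ(c), succ(r(6, R)))). Substituting into the earlier binding gives A := R.
Decompose node/2: c ≐ c,  X ≐ 6.
Delete trivial equation c ≐ c.
Bind X := 6; no other remaining equation mentions X.
Decompose succ/1: r(node(succ(W), r(Q, V)), node(V, node(V, V))) ≐ r(node(Y2, W), node(succ(6), Q)).
Decompose r/2: node(succ(W), r(Q, V)) ≐ node(Y2, W),  node(V, node(V, V)) ≐ node(succ(6), Q).
Decompose node/2: succ(W) ≐ Y2,  r(Q, V) ≐ W.
Bind Y2 := succ(W); no other remaining equation mentions Y2.
Bind W := r(Q, V); no other remaining equation mentions W. Substituting into the earlier binding gives Y2 := succ(r(Q, V)).
Decompose node/2: V ≐ succ(6),  node(V, V) ≐ Q.
Bind V := succ(6); substituting into the one remaining equation that mentions V gives: node(succ(6), succ(6)) ≐ Q. Substituting into the earlier bindings gives Y2 := succ(r(Q, succ(6))), W := r(Q, succ(6)).
Bind Q := node(succ(6), succ(6)); no other remaining equation mentions Q. Substituting into the earlier bindings gives Y2 := succ(r(node(succ(6), succ(6)), succ(6))), W := r(node(succ(6), succ(6)), succ(6)).
Decompose r/2: succ(4) ≐ succ(R),  node(P, N) ≐ node(succ(c), succ(r(6, R))).
Decompose succ/1: 4 ≐ R.
Bind R := 4; substituting into the remaining equation gives: node(P, N) ≐ node(succ(c), succ(r(6, 4))). Substituting into the earlier bindings gives A := 4, B := 4.
Decompose node/2: P ≐ succ(c),  N ≐ succ(r(6, 4)).
Bind P := succ(c); no other remaining equation mentions P.
Bind N := succ(r(6, 4)).
No equations remain and no clash or occurs-check failure arose, so a unifier exists.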